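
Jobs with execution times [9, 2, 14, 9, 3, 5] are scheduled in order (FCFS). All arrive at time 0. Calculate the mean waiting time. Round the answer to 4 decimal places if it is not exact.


FCFS order (as given): [9, 2, 14, 9, 3, 5]
Waiting times:
  Job 1: wait = 0
  Job 2: wait = 9
  Job 3: wait = 11
  Job 4: wait = 25
  Job 5: wait = 34
  Job 6: wait = 37
Sum of waiting times = 116
Average waiting time = 116/6 = 19.3333

19.3333


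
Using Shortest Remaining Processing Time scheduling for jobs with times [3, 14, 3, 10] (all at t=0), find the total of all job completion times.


Since all jobs arrive at t=0, SRPT equals SPT ordering.
SPT order: [3, 3, 10, 14]
Completion times:
  Job 1: p=3, C=3
  Job 2: p=3, C=6
  Job 3: p=10, C=16
  Job 4: p=14, C=30
Total completion time = 3 + 6 + 16 + 30 = 55

55


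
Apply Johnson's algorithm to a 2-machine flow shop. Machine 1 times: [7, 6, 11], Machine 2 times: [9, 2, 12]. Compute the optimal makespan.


Apply Johnson's rule:
  Group 1 (a <= b): [(1, 7, 9), (3, 11, 12)]
  Group 2 (a > b): [(2, 6, 2)]
Optimal job order: [1, 3, 2]
Schedule:
  Job 1: M1 done at 7, M2 done at 16
  Job 3: M1 done at 18, M2 done at 30
  Job 2: M1 done at 24, M2 done at 32
Makespan = 32

32


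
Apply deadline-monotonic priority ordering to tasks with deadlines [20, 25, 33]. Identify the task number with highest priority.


Sort tasks by relative deadline (ascending):
  Task 1: deadline = 20
  Task 2: deadline = 25
  Task 3: deadline = 33
Priority order (highest first): [1, 2, 3]
Highest priority task = 1

1


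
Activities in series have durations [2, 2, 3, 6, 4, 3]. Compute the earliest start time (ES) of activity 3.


Activity 3 starts after activities 1 through 2 complete.
Predecessor durations: [2, 2]
ES = 2 + 2 = 4

4


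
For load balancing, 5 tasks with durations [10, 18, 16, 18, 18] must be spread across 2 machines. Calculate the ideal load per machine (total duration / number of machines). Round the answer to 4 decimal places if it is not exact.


Total processing time = 10 + 18 + 16 + 18 + 18 = 80
Number of machines = 2
Ideal balanced load = 80 / 2 = 40.0

40.0


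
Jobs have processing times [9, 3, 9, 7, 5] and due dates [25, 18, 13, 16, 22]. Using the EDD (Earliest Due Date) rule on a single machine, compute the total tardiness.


Sort by due date (EDD order): [(9, 13), (7, 16), (3, 18), (5, 22), (9, 25)]
Compute completion times and tardiness:
  Job 1: p=9, d=13, C=9, tardiness=max(0,9-13)=0
  Job 2: p=7, d=16, C=16, tardiness=max(0,16-16)=0
  Job 3: p=3, d=18, C=19, tardiness=max(0,19-18)=1
  Job 4: p=5, d=22, C=24, tardiness=max(0,24-22)=2
  Job 5: p=9, d=25, C=33, tardiness=max(0,33-25)=8
Total tardiness = 11

11


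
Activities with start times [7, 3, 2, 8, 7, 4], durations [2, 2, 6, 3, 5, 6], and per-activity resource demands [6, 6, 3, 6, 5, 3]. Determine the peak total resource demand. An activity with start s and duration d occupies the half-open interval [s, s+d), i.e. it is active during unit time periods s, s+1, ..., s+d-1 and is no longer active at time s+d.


Each activity i is active on [start_i, start_i + duration_i).
Compute total resource usage per time slot:
  t=0: active resources = [], total = 0
  t=1: active resources = [], total = 0
  t=2: active resources = [3], total = 3
  t=3: active resources = [6, 3], total = 9
  t=4: active resources = [6, 3, 3], total = 12
  t=5: active resources = [3, 3], total = 6
  t=6: active resources = [3, 3], total = 6
  t=7: active resources = [6, 3, 5, 3], total = 17
  t=8: active resources = [6, 6, 5, 3], total = 20
  t=9: active resources = [6, 5, 3], total = 14
  t=10: active resources = [6, 5], total = 11
  t=11: active resources = [5], total = 5
Peak resource demand = 20

20


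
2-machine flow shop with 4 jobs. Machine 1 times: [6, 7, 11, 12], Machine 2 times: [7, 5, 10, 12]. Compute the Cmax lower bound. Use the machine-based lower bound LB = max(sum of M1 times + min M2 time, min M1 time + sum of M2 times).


LB1 = sum(M1 times) + min(M2 times) = 36 + 5 = 41
LB2 = min(M1 times) + sum(M2 times) = 6 + 34 = 40
Lower bound = max(LB1, LB2) = max(41, 40) = 41

41


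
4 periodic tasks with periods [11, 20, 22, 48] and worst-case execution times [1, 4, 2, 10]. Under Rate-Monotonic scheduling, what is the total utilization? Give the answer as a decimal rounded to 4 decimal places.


Compute individual utilizations (exact fractions):
  Task 1: C/T = 1/11 (approx. 0.0909)
  Task 2: C/T = 4/20 = 1/5 (approx. 0.2)
  Task 3: C/T = 2/22 = 1/11 (approx. 0.0909)
  Task 4: C/T = 10/48 = 5/24 (approx. 0.2083)
Total utilization U = 1/11 + 1/5 + 1/11 + 5/24 = 779/1320
Rounded to 4 decimal places: U = 0.5902
RM (Liu & Layland) bound for 4 tasks = 0.756828; compare with U = 779/1320 (approx. 0.590152)
U <= bound, so schedulable by RM sufficient condition.

0.5902


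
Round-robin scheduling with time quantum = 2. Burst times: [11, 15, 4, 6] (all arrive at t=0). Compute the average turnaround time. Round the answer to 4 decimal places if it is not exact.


Time quantum = 2
Execution trace:
  J1 runs 2 units, time = 2
  J2 runs 2 units, time = 4
  J3 runs 2 units, time = 6
  J4 runs 2 units, time = 8
  J1 runs 2 units, time = 10
  J2 runs 2 units, time = 12
  J3 runs 2 units, time = 14
  J4 runs 2 units, time = 16
  J1 runs 2 units, time = 18
  J2 runs 2 units, time = 20
  J4 runs 2 units, time = 22
  J1 runs 2 units, time = 24
  J2 runs 2 units, time = 26
  J1 runs 2 units, time = 28
  J2 runs 2 units, time = 30
  J1 runs 1 units, time = 31
  J2 runs 2 units, time = 33
  J2 runs 2 units, time = 35
  J2 runs 1 units, time = 36
Finish times: [31, 36, 14, 22]
Average turnaround = 103/4 = 25.75

25.75


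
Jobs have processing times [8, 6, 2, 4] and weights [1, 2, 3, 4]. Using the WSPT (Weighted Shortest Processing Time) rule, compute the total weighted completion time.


Compute p/w ratios and sort ascending (WSPT): [(2, 3), (4, 4), (6, 2), (8, 1)]
Compute weighted completion times:
  Job (p=2,w=3): C=2, w*C=3*2=6
  Job (p=4,w=4): C=6, w*C=4*6=24
  Job (p=6,w=2): C=12, w*C=2*12=24
  Job (p=8,w=1): C=20, w*C=1*20=20
Total weighted completion time = 74

74


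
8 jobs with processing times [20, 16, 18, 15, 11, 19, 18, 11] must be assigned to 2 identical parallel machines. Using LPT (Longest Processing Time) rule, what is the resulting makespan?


Sort jobs in decreasing order (LPT): [20, 19, 18, 18, 16, 15, 11, 11]
Assign each job to the least loaded machine:
  Machine 1: jobs [20, 18, 15, 11], load = 64
  Machine 2: jobs [19, 18, 16, 11], load = 64
Makespan = max load = 64

64


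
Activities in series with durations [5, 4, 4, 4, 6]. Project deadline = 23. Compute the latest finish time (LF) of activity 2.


LF(activity 2) = deadline - sum of successor durations
Successors: activities 3 through 5 with durations [4, 4, 6]
Sum of successor durations = 14
LF = 23 - 14 = 9

9


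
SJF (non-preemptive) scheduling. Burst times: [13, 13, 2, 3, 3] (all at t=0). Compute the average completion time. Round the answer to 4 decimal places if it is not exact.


SJF order (ascending): [2, 3, 3, 13, 13]
Completion times:
  Job 1: burst=2, C=2
  Job 2: burst=3, C=5
  Job 3: burst=3, C=8
  Job 4: burst=13, C=21
  Job 5: burst=13, C=34
Average completion = 70/5 = 14.0

14.0


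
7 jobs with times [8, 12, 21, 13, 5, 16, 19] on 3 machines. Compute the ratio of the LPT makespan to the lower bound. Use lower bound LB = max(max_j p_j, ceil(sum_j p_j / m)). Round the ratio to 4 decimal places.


LPT order: [21, 19, 16, 13, 12, 8, 5]
Machine loads after assignment: [34, 31, 29]
LPT makespan = 34
Lower bound = max(max_job, ceil(total/3)) = max(21, 32) = 32
Ratio = 34 / 32 = 1.0625

1.0625


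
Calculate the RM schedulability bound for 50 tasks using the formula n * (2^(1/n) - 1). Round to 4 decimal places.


Compute 2^(1/50) = 1.0139594798
Subtract 1: 1.0139594798 - 1 = 0.0139594798
Multiply by n: 50 * 0.0139594798 = 0.6979739900
Round to 4 dp: 0.6980

0.6980


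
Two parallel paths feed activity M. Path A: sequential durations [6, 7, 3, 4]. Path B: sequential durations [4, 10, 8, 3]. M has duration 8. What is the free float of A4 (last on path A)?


ES(A4) = sum of predecessors on chain A = 16
EF(A4) = ES + duration = 16 + 4 = 20
Successor of A4 is M. ES(M) = max(sum(A), sum(B)) = max(20, 25) = 25
Free float = ES(successor) - EF(current) = 25 - 20 = 5

5


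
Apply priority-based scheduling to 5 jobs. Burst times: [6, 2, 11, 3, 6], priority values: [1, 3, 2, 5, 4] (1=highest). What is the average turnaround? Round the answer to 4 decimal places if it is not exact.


Sort by priority (ascending = highest first):
Order: [(1, 6), (2, 11), (3, 2), (4, 6), (5, 3)]
Completion times:
  Priority 1, burst=6, C=6
  Priority 2, burst=11, C=17
  Priority 3, burst=2, C=19
  Priority 4, burst=6, C=25
  Priority 5, burst=3, C=28
Average turnaround = 95/5 = 19.0

19.0


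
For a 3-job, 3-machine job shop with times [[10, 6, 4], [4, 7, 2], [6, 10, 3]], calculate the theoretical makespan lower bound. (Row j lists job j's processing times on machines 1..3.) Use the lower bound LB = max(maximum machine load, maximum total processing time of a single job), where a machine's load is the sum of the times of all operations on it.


Machine loads:
  Machine 1: 10 + 4 + 6 = 20
  Machine 2: 6 + 7 + 10 = 23
  Machine 3: 4 + 2 + 3 = 9
Max machine load = 23
Job totals:
  Job 1: 20
  Job 2: 13
  Job 3: 19
Max job total = 20
Lower bound = max(23, 20) = 23

23


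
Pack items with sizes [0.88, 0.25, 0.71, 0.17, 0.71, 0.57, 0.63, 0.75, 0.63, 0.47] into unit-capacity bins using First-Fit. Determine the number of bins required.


Place items sequentially using First-Fit:
  Item 0.88 -> new Bin 1
  Item 0.25 -> new Bin 2
  Item 0.71 -> Bin 2 (now 0.96)
  Item 0.17 -> new Bin 3
  Item 0.71 -> Bin 3 (now 0.88)
  Item 0.57 -> new Bin 4
  Item 0.63 -> new Bin 5
  Item 0.75 -> new Bin 6
  Item 0.63 -> new Bin 7
  Item 0.47 -> new Bin 8
Total bins used = 8

8


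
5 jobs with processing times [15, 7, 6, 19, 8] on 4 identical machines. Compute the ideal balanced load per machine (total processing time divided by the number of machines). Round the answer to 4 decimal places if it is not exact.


Total processing time = 15 + 7 + 6 + 19 + 8 = 55
Number of machines = 4
Ideal balanced load = 55 / 4 = 13.75

13.75


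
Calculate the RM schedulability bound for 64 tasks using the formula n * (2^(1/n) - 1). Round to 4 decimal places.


Compute 2^(1/64) = 1.0108892861
Subtract 1: 1.0108892861 - 1 = 0.0108892861
Multiply by n: 64 * 0.0108892861 = 0.6969143104
Round to 4 dp: 0.6969

0.6969


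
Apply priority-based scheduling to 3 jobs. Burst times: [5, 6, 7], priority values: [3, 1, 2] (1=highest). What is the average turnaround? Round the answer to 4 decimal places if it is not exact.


Sort by priority (ascending = highest first):
Order: [(1, 6), (2, 7), (3, 5)]
Completion times:
  Priority 1, burst=6, C=6
  Priority 2, burst=7, C=13
  Priority 3, burst=5, C=18
Average turnaround = 37/3 = 12.3333

12.3333


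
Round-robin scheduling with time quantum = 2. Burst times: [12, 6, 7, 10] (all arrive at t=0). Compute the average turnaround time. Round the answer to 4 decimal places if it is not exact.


Time quantum = 2
Execution trace:
  J1 runs 2 units, time = 2
  J2 runs 2 units, time = 4
  J3 runs 2 units, time = 6
  J4 runs 2 units, time = 8
  J1 runs 2 units, time = 10
  J2 runs 2 units, time = 12
  J3 runs 2 units, time = 14
  J4 runs 2 units, time = 16
  J1 runs 2 units, time = 18
  J2 runs 2 units, time = 20
  J3 runs 2 units, time = 22
  J4 runs 2 units, time = 24
  J1 runs 2 units, time = 26
  J3 runs 1 units, time = 27
  J4 runs 2 units, time = 29
  J1 runs 2 units, time = 31
  J4 runs 2 units, time = 33
  J1 runs 2 units, time = 35
Finish times: [35, 20, 27, 33]
Average turnaround = 115/4 = 28.75

28.75


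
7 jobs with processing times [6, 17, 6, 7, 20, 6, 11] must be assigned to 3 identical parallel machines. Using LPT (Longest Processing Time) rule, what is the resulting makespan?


Sort jobs in decreasing order (LPT): [20, 17, 11, 7, 6, 6, 6]
Assign each job to the least loaded machine:
  Machine 1: jobs [20, 6], load = 26
  Machine 2: jobs [17, 6], load = 23
  Machine 3: jobs [11, 7, 6], load = 24
Makespan = max load = 26

26


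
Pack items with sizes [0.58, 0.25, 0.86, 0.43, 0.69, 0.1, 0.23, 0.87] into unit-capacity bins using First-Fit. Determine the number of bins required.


Place items sequentially using First-Fit:
  Item 0.58 -> new Bin 1
  Item 0.25 -> Bin 1 (now 0.83)
  Item 0.86 -> new Bin 2
  Item 0.43 -> new Bin 3
  Item 0.69 -> new Bin 4
  Item 0.1 -> Bin 1 (now 0.93)
  Item 0.23 -> Bin 3 (now 0.66)
  Item 0.87 -> new Bin 5
Total bins used = 5

5


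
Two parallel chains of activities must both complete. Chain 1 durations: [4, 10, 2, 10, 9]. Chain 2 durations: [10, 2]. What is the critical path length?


Path A total = 4 + 10 + 2 + 10 + 9 = 35
Path B total = 10 + 2 = 12
Critical path = longest path = max(35, 12) = 35

35


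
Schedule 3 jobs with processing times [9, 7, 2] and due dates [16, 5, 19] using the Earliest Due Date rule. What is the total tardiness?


Sort by due date (EDD order): [(7, 5), (9, 16), (2, 19)]
Compute completion times and tardiness:
  Job 1: p=7, d=5, C=7, tardiness=max(0,7-5)=2
  Job 2: p=9, d=16, C=16, tardiness=max(0,16-16)=0
  Job 3: p=2, d=19, C=18, tardiness=max(0,18-19)=0
Total tardiness = 2

2


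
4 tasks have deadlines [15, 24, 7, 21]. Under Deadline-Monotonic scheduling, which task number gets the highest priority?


Sort tasks by relative deadline (ascending):
  Task 3: deadline = 7
  Task 1: deadline = 15
  Task 4: deadline = 21
  Task 2: deadline = 24
Priority order (highest first): [3, 1, 4, 2]
Highest priority task = 3

3


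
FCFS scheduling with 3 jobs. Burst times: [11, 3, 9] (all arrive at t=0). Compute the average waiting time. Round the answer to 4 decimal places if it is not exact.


FCFS order (as given): [11, 3, 9]
Waiting times:
  Job 1: wait = 0
  Job 2: wait = 11
  Job 3: wait = 14
Sum of waiting times = 25
Average waiting time = 25/3 = 8.3333

8.3333


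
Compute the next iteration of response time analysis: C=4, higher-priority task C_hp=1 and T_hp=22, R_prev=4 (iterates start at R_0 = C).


R_next = C + ceil(R_prev / T_hp) * C_hp
ceil(4 / 22) = ceil(0.1818) = 1
Interference = 1 * 1 = 1
R_next = 4 + 1 = 5

5


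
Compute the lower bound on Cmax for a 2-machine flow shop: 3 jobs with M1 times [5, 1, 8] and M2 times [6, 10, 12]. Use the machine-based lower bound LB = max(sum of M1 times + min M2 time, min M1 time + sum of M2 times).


LB1 = sum(M1 times) + min(M2 times) = 14 + 6 = 20
LB2 = min(M1 times) + sum(M2 times) = 1 + 28 = 29
Lower bound = max(LB1, LB2) = max(20, 29) = 29

29


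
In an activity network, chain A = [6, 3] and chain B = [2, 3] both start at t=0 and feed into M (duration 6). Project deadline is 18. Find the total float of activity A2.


Forward pass: ES(A2) = sum of predecessors on chain A = 6
EF = ES + duration = 6 + 3 = 9
Backward pass: LF(M) = deadline = 18; LS(M) = 18 - 6 = 12
LF(A2) = LS(M) - sum(successors on chain A) = 12 - 0 = 12
LS = LF - duration = 12 - 3 = 9
Total float = LS - ES = 9 - 6 = 3

3


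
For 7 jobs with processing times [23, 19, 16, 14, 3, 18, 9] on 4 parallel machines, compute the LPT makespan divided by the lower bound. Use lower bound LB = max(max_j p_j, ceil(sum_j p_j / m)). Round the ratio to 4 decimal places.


LPT order: [23, 19, 18, 16, 14, 9, 3]
Machine loads after assignment: [23, 22, 27, 30]
LPT makespan = 30
Lower bound = max(max_job, ceil(total/4)) = max(23, 26) = 26
Ratio = 30 / 26 = 1.1538

1.1538


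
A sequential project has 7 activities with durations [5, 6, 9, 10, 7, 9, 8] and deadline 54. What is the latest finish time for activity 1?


LF(activity 1) = deadline - sum of successor durations
Successors: activities 2 through 7 with durations [6, 9, 10, 7, 9, 8]
Sum of successor durations = 49
LF = 54 - 49 = 5

5


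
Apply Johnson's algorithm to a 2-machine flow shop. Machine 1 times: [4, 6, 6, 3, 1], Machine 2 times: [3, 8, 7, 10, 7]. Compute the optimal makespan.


Apply Johnson's rule:
  Group 1 (a <= b): [(5, 1, 7), (4, 3, 10), (2, 6, 8), (3, 6, 7)]
  Group 2 (a > b): [(1, 4, 3)]
Optimal job order: [5, 4, 2, 3, 1]
Schedule:
  Job 5: M1 done at 1, M2 done at 8
  Job 4: M1 done at 4, M2 done at 18
  Job 2: M1 done at 10, M2 done at 26
  Job 3: M1 done at 16, M2 done at 33
  Job 1: M1 done at 20, M2 done at 36
Makespan = 36

36


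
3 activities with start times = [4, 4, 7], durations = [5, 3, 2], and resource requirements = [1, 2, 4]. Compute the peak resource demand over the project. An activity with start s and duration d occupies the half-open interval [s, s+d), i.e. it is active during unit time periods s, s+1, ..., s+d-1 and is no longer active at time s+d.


Each activity i is active on [start_i, start_i + duration_i).
Compute total resource usage per time slot:
  t=0: active resources = [], total = 0
  t=1: active resources = [], total = 0
  t=2: active resources = [], total = 0
  t=3: active resources = [], total = 0
  t=4: active resources = [1, 2], total = 3
  t=5: active resources = [1, 2], total = 3
  t=6: active resources = [1, 2], total = 3
  t=7: active resources = [1, 4], total = 5
  t=8: active resources = [1, 4], total = 5
Peak resource demand = 5

5


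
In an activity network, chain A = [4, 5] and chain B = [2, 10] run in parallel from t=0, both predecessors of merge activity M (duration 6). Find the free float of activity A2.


ES(A2) = sum of predecessors on chain A = 4
EF(A2) = ES + duration = 4 + 5 = 9
Successor of A2 is M. ES(M) = max(sum(A), sum(B)) = max(9, 12) = 12
Free float = ES(successor) - EF(current) = 12 - 9 = 3

3


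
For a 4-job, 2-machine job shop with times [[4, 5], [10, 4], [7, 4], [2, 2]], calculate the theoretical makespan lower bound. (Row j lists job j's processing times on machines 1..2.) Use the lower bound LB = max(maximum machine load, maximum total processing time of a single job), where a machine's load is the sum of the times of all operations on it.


Machine loads:
  Machine 1: 4 + 10 + 7 + 2 = 23
  Machine 2: 5 + 4 + 4 + 2 = 15
Max machine load = 23
Job totals:
  Job 1: 9
  Job 2: 14
  Job 3: 11
  Job 4: 4
Max job total = 14
Lower bound = max(23, 14) = 23

23


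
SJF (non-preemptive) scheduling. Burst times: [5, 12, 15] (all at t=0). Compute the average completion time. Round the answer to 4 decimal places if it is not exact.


SJF order (ascending): [5, 12, 15]
Completion times:
  Job 1: burst=5, C=5
  Job 2: burst=12, C=17
  Job 3: burst=15, C=32
Average completion = 54/3 = 18.0

18.0


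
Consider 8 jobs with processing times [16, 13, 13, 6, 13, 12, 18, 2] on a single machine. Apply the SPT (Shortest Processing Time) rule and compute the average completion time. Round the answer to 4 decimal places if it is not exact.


Sort jobs by processing time (SPT order): [2, 6, 12, 13, 13, 13, 16, 18]
Compute completion times sequentially:
  Job 1: processing = 2, completes at 2
  Job 2: processing = 6, completes at 8
  Job 3: processing = 12, completes at 20
  Job 4: processing = 13, completes at 33
  Job 5: processing = 13, completes at 46
  Job 6: processing = 13, completes at 59
  Job 7: processing = 16, completes at 75
  Job 8: processing = 18, completes at 93
Sum of completion times = 336
Average completion time = 336/8 = 42.0

42.0


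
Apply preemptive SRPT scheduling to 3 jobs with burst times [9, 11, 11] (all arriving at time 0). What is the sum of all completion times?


Since all jobs arrive at t=0, SRPT equals SPT ordering.
SPT order: [9, 11, 11]
Completion times:
  Job 1: p=9, C=9
  Job 2: p=11, C=20
  Job 3: p=11, C=31
Total completion time = 9 + 20 + 31 = 60

60


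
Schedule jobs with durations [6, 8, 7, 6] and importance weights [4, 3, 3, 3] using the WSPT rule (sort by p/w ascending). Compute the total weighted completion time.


Compute p/w ratios and sort ascending (WSPT): [(6, 4), (6, 3), (7, 3), (8, 3)]
Compute weighted completion times:
  Job (p=6,w=4): C=6, w*C=4*6=24
  Job (p=6,w=3): C=12, w*C=3*12=36
  Job (p=7,w=3): C=19, w*C=3*19=57
  Job (p=8,w=3): C=27, w*C=3*27=81
Total weighted completion time = 198

198


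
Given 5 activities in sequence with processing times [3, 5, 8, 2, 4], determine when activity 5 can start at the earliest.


Activity 5 starts after activities 1 through 4 complete.
Predecessor durations: [3, 5, 8, 2]
ES = 3 + 5 + 8 + 2 = 18

18


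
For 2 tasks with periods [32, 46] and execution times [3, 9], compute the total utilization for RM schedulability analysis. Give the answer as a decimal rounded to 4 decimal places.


Compute individual utilizations (exact fractions):
  Task 1: C/T = 3/32 (approx. 0.0938)
  Task 2: C/T = 9/46 (approx. 0.1957)
Total utilization U = 3/32 + 9/46 = 213/736
Rounded to 4 decimal places: U = 0.2894
RM (Liu & Layland) bound for 2 tasks = 0.828427; compare with U = 213/736 (approx. 0.289402)
U <= bound, so schedulable by RM sufficient condition.

0.2894


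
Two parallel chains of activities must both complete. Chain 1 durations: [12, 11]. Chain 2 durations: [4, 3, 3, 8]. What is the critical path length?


Path A total = 12 + 11 = 23
Path B total = 4 + 3 + 3 + 8 = 18
Critical path = longest path = max(23, 18) = 23

23


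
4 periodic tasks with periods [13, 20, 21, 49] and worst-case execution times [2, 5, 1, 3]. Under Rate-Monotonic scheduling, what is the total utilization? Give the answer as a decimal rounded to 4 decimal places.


Compute individual utilizations (exact fractions):
  Task 1: C/T = 2/13 (approx. 0.1538)
  Task 2: C/T = 5/20 = 1/4 (approx. 0.25)
  Task 3: C/T = 1/21 (approx. 0.0476)
  Task 4: C/T = 3/49 (approx. 0.0612)
Total utilization U = 2/13 + 1/4 + 1/21 + 3/49 = 3919/7644
Rounded to 4 decimal places: U = 0.5127
RM (Liu & Layland) bound for 4 tasks = 0.756828; compare with U = 3919/7644 (approx. 0.512690)
U <= bound, so schedulable by RM sufficient condition.

0.5127


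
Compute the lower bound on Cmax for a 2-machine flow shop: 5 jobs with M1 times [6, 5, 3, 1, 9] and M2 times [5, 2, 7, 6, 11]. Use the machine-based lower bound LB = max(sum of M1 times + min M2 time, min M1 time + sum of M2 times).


LB1 = sum(M1 times) + min(M2 times) = 24 + 2 = 26
LB2 = min(M1 times) + sum(M2 times) = 1 + 31 = 32
Lower bound = max(LB1, LB2) = max(26, 32) = 32

32


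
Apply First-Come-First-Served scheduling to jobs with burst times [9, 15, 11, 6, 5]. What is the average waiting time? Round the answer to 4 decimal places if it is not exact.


FCFS order (as given): [9, 15, 11, 6, 5]
Waiting times:
  Job 1: wait = 0
  Job 2: wait = 9
  Job 3: wait = 24
  Job 4: wait = 35
  Job 5: wait = 41
Sum of waiting times = 109
Average waiting time = 109/5 = 21.8

21.8


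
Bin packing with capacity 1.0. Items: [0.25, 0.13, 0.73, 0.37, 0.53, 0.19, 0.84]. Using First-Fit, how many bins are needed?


Place items sequentially using First-Fit:
  Item 0.25 -> new Bin 1
  Item 0.13 -> Bin 1 (now 0.38)
  Item 0.73 -> new Bin 2
  Item 0.37 -> Bin 1 (now 0.75)
  Item 0.53 -> new Bin 3
  Item 0.19 -> Bin 1 (now 0.94)
  Item 0.84 -> new Bin 4
Total bins used = 4

4


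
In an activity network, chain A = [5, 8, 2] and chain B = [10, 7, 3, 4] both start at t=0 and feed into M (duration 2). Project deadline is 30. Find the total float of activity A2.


Forward pass: ES(A2) = sum of predecessors on chain A = 5
EF = ES + duration = 5 + 8 = 13
Backward pass: LF(M) = deadline = 30; LS(M) = 30 - 2 = 28
LF(A2) = LS(M) - sum(successors on chain A) = 28 - 2 = 26
LS = LF - duration = 26 - 8 = 18
Total float = LS - ES = 18 - 5 = 13

13


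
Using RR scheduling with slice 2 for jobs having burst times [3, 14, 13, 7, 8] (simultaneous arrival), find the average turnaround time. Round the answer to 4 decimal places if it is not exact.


Time quantum = 2
Execution trace:
  J1 runs 2 units, time = 2
  J2 runs 2 units, time = 4
  J3 runs 2 units, time = 6
  J4 runs 2 units, time = 8
  J5 runs 2 units, time = 10
  J1 runs 1 units, time = 11
  J2 runs 2 units, time = 13
  J3 runs 2 units, time = 15
  J4 runs 2 units, time = 17
  J5 runs 2 units, time = 19
  J2 runs 2 units, time = 21
  J3 runs 2 units, time = 23
  J4 runs 2 units, time = 25
  J5 runs 2 units, time = 27
  J2 runs 2 units, time = 29
  J3 runs 2 units, time = 31
  J4 runs 1 units, time = 32
  J5 runs 2 units, time = 34
  J2 runs 2 units, time = 36
  J3 runs 2 units, time = 38
  J2 runs 2 units, time = 40
  J3 runs 2 units, time = 42
  J2 runs 2 units, time = 44
  J3 runs 1 units, time = 45
Finish times: [11, 44, 45, 32, 34]
Average turnaround = 166/5 = 33.2

33.2


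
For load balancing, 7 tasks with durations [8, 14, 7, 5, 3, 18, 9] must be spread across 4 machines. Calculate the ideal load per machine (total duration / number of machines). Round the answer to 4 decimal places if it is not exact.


Total processing time = 8 + 14 + 7 + 5 + 3 + 18 + 9 = 64
Number of machines = 4
Ideal balanced load = 64 / 4 = 16.0

16.0


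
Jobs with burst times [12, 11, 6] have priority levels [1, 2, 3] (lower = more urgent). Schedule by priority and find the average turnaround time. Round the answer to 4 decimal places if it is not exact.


Sort by priority (ascending = highest first):
Order: [(1, 12), (2, 11), (3, 6)]
Completion times:
  Priority 1, burst=12, C=12
  Priority 2, burst=11, C=23
  Priority 3, burst=6, C=29
Average turnaround = 64/3 = 21.3333

21.3333


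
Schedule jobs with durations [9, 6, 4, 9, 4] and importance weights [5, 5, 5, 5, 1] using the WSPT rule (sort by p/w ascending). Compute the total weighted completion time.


Compute p/w ratios and sort ascending (WSPT): [(4, 5), (6, 5), (9, 5), (9, 5), (4, 1)]
Compute weighted completion times:
  Job (p=4,w=5): C=4, w*C=5*4=20
  Job (p=6,w=5): C=10, w*C=5*10=50
  Job (p=9,w=5): C=19, w*C=5*19=95
  Job (p=9,w=5): C=28, w*C=5*28=140
  Job (p=4,w=1): C=32, w*C=1*32=32
Total weighted completion time = 337

337


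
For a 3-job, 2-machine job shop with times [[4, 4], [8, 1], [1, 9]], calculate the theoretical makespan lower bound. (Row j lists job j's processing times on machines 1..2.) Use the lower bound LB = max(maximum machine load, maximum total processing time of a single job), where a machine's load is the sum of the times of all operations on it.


Machine loads:
  Machine 1: 4 + 8 + 1 = 13
  Machine 2: 4 + 1 + 9 = 14
Max machine load = 14
Job totals:
  Job 1: 8
  Job 2: 9
  Job 3: 10
Max job total = 10
Lower bound = max(14, 10) = 14

14


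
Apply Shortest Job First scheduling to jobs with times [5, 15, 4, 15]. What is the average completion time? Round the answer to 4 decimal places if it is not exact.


SJF order (ascending): [4, 5, 15, 15]
Completion times:
  Job 1: burst=4, C=4
  Job 2: burst=5, C=9
  Job 3: burst=15, C=24
  Job 4: burst=15, C=39
Average completion = 76/4 = 19.0

19.0


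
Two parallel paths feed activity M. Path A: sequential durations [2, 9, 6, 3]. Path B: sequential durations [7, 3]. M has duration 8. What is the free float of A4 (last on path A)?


ES(A4) = sum of predecessors on chain A = 17
EF(A4) = ES + duration = 17 + 3 = 20
Successor of A4 is M. ES(M) = max(sum(A), sum(B)) = max(20, 10) = 20
Free float = ES(successor) - EF(current) = 20 - 20 = 0

0


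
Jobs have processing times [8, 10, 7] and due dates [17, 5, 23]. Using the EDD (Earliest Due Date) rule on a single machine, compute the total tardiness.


Sort by due date (EDD order): [(10, 5), (8, 17), (7, 23)]
Compute completion times and tardiness:
  Job 1: p=10, d=5, C=10, tardiness=max(0,10-5)=5
  Job 2: p=8, d=17, C=18, tardiness=max(0,18-17)=1
  Job 3: p=7, d=23, C=25, tardiness=max(0,25-23)=2
Total tardiness = 8

8


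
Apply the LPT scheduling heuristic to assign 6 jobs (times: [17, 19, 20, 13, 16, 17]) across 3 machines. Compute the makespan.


Sort jobs in decreasing order (LPT): [20, 19, 17, 17, 16, 13]
Assign each job to the least loaded machine:
  Machine 1: jobs [20, 13], load = 33
  Machine 2: jobs [19, 16], load = 35
  Machine 3: jobs [17, 17], load = 34
Makespan = max load = 35

35


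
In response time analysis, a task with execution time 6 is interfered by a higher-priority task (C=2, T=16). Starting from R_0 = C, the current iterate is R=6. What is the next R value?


R_next = C + ceil(R_prev / T_hp) * C_hp
ceil(6 / 16) = ceil(0.375) = 1
Interference = 1 * 2 = 2
R_next = 6 + 2 = 8

8


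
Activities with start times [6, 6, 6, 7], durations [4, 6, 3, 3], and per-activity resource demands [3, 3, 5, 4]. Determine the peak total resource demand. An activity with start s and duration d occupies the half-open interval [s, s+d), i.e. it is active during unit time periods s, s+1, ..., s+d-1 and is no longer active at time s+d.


Each activity i is active on [start_i, start_i + duration_i).
Compute total resource usage per time slot:
  t=0: active resources = [], total = 0
  t=1: active resources = [], total = 0
  t=2: active resources = [], total = 0
  t=3: active resources = [], total = 0
  t=4: active resources = [], total = 0
  t=5: active resources = [], total = 0
  t=6: active resources = [3, 3, 5], total = 11
  t=7: active resources = [3, 3, 5, 4], total = 15
  t=8: active resources = [3, 3, 5, 4], total = 15
  t=9: active resources = [3, 3, 4], total = 10
  t=10: active resources = [3], total = 3
  t=11: active resources = [3], total = 3
Peak resource demand = 15

15


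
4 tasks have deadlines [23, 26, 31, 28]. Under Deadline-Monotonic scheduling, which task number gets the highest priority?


Sort tasks by relative deadline (ascending):
  Task 1: deadline = 23
  Task 2: deadline = 26
  Task 4: deadline = 28
  Task 3: deadline = 31
Priority order (highest first): [1, 2, 4, 3]
Highest priority task = 1

1


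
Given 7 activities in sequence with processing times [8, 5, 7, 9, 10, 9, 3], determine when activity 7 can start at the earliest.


Activity 7 starts after activities 1 through 6 complete.
Predecessor durations: [8, 5, 7, 9, 10, 9]
ES = 8 + 5 + 7 + 9 + 10 + 9 = 48

48


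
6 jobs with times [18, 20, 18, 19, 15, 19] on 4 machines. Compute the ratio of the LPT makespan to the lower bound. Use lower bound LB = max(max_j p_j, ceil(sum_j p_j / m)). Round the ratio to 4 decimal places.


LPT order: [20, 19, 19, 18, 18, 15]
Machine loads after assignment: [20, 34, 19, 36]
LPT makespan = 36
Lower bound = max(max_job, ceil(total/4)) = max(20, 28) = 28
Ratio = 36 / 28 = 1.2857

1.2857


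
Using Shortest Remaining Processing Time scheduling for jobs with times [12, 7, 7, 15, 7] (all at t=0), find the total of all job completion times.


Since all jobs arrive at t=0, SRPT equals SPT ordering.
SPT order: [7, 7, 7, 12, 15]
Completion times:
  Job 1: p=7, C=7
  Job 2: p=7, C=14
  Job 3: p=7, C=21
  Job 4: p=12, C=33
  Job 5: p=15, C=48
Total completion time = 7 + 14 + 21 + 33 + 48 = 123

123


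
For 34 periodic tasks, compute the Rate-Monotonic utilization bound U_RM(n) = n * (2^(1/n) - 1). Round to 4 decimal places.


Compute 2^(1/34) = 1.0205959096
Subtract 1: 1.0205959096 - 1 = 0.0205959096
Multiply by n: 34 * 0.0205959096 = 0.7002609264
Round to 4 dp: 0.7003

0.7003


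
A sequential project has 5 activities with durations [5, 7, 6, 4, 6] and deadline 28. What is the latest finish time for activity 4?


LF(activity 4) = deadline - sum of successor durations
Successors: activities 5 through 5 with durations [6]
Sum of successor durations = 6
LF = 28 - 6 = 22

22


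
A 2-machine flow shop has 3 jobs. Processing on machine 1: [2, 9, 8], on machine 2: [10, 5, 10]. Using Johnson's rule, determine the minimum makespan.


Apply Johnson's rule:
  Group 1 (a <= b): [(1, 2, 10), (3, 8, 10)]
  Group 2 (a > b): [(2, 9, 5)]
Optimal job order: [1, 3, 2]
Schedule:
  Job 1: M1 done at 2, M2 done at 12
  Job 3: M1 done at 10, M2 done at 22
  Job 2: M1 done at 19, M2 done at 27
Makespan = 27

27


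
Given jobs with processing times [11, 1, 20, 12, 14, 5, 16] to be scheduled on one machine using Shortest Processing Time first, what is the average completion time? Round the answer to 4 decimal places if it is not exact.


Sort jobs by processing time (SPT order): [1, 5, 11, 12, 14, 16, 20]
Compute completion times sequentially:
  Job 1: processing = 1, completes at 1
  Job 2: processing = 5, completes at 6
  Job 3: processing = 11, completes at 17
  Job 4: processing = 12, completes at 29
  Job 5: processing = 14, completes at 43
  Job 6: processing = 16, completes at 59
  Job 7: processing = 20, completes at 79
Sum of completion times = 234
Average completion time = 234/7 = 33.4286

33.4286


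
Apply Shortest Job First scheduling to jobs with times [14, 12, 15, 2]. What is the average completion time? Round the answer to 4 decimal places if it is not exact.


SJF order (ascending): [2, 12, 14, 15]
Completion times:
  Job 1: burst=2, C=2
  Job 2: burst=12, C=14
  Job 3: burst=14, C=28
  Job 4: burst=15, C=43
Average completion = 87/4 = 21.75

21.75


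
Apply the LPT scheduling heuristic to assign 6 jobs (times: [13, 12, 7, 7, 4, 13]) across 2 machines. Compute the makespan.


Sort jobs in decreasing order (LPT): [13, 13, 12, 7, 7, 4]
Assign each job to the least loaded machine:
  Machine 1: jobs [13, 12, 4], load = 29
  Machine 2: jobs [13, 7, 7], load = 27
Makespan = max load = 29

29


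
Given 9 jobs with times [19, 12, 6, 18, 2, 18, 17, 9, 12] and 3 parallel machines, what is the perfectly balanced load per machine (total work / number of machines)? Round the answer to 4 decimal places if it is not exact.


Total processing time = 19 + 12 + 6 + 18 + 2 + 18 + 17 + 9 + 12 = 113
Number of machines = 3
Ideal balanced load = 113 / 3 = 37.6667

37.6667


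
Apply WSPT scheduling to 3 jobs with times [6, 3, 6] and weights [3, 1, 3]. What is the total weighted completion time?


Compute p/w ratios and sort ascending (WSPT): [(6, 3), (6, 3), (3, 1)]
Compute weighted completion times:
  Job (p=6,w=3): C=6, w*C=3*6=18
  Job (p=6,w=3): C=12, w*C=3*12=36
  Job (p=3,w=1): C=15, w*C=1*15=15
Total weighted completion time = 69

69


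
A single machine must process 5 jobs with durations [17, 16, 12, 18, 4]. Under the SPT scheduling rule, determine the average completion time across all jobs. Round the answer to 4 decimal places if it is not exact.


Sort jobs by processing time (SPT order): [4, 12, 16, 17, 18]
Compute completion times sequentially:
  Job 1: processing = 4, completes at 4
  Job 2: processing = 12, completes at 16
  Job 3: processing = 16, completes at 32
  Job 4: processing = 17, completes at 49
  Job 5: processing = 18, completes at 67
Sum of completion times = 168
Average completion time = 168/5 = 33.6

33.6


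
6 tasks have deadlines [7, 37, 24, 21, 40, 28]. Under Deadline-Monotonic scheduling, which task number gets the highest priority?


Sort tasks by relative deadline (ascending):
  Task 1: deadline = 7
  Task 4: deadline = 21
  Task 3: deadline = 24
  Task 6: deadline = 28
  Task 2: deadline = 37
  Task 5: deadline = 40
Priority order (highest first): [1, 4, 3, 6, 2, 5]
Highest priority task = 1

1


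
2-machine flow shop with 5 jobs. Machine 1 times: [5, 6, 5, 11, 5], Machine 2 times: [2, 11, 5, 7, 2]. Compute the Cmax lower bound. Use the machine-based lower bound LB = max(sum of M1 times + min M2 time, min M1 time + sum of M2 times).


LB1 = sum(M1 times) + min(M2 times) = 32 + 2 = 34
LB2 = min(M1 times) + sum(M2 times) = 5 + 27 = 32
Lower bound = max(LB1, LB2) = max(34, 32) = 34

34


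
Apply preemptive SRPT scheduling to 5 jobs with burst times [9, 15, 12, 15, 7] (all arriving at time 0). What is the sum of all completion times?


Since all jobs arrive at t=0, SRPT equals SPT ordering.
SPT order: [7, 9, 12, 15, 15]
Completion times:
  Job 1: p=7, C=7
  Job 2: p=9, C=16
  Job 3: p=12, C=28
  Job 4: p=15, C=43
  Job 5: p=15, C=58
Total completion time = 7 + 16 + 28 + 43 + 58 = 152

152


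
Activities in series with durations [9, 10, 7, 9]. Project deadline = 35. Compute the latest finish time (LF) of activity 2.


LF(activity 2) = deadline - sum of successor durations
Successors: activities 3 through 4 with durations [7, 9]
Sum of successor durations = 16
LF = 35 - 16 = 19

19


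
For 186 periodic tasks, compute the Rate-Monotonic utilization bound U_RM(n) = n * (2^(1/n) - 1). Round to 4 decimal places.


Compute 2^(1/186) = 1.0037335501
Subtract 1: 1.0037335501 - 1 = 0.0037335501
Multiply by n: 186 * 0.0037335501 = 0.6944403186
Round to 4 dp: 0.6944

0.6944


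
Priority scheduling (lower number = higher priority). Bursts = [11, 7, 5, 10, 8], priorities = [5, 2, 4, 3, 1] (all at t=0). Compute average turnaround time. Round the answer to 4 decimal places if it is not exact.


Sort by priority (ascending = highest first):
Order: [(1, 8), (2, 7), (3, 10), (4, 5), (5, 11)]
Completion times:
  Priority 1, burst=8, C=8
  Priority 2, burst=7, C=15
  Priority 3, burst=10, C=25
  Priority 4, burst=5, C=30
  Priority 5, burst=11, C=41
Average turnaround = 119/5 = 23.8

23.8


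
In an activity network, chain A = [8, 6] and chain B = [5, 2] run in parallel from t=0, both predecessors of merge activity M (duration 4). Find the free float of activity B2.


ES(B2) = sum of predecessors on chain B = 5
EF(B2) = ES + duration = 5 + 2 = 7
Successor of B2 is M. ES(M) = max(sum(A), sum(B)) = max(14, 7) = 14
Free float = ES(successor) - EF(current) = 14 - 7 = 7

7


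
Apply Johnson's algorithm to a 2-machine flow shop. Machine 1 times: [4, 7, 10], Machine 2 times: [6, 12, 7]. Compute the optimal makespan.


Apply Johnson's rule:
  Group 1 (a <= b): [(1, 4, 6), (2, 7, 12)]
  Group 2 (a > b): [(3, 10, 7)]
Optimal job order: [1, 2, 3]
Schedule:
  Job 1: M1 done at 4, M2 done at 10
  Job 2: M1 done at 11, M2 done at 23
  Job 3: M1 done at 21, M2 done at 30
Makespan = 30

30


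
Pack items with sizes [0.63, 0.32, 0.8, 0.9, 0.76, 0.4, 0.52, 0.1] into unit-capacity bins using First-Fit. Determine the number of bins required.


Place items sequentially using First-Fit:
  Item 0.63 -> new Bin 1
  Item 0.32 -> Bin 1 (now 0.95)
  Item 0.8 -> new Bin 2
  Item 0.9 -> new Bin 3
  Item 0.76 -> new Bin 4
  Item 0.4 -> new Bin 5
  Item 0.52 -> Bin 5 (now 0.92)
  Item 0.1 -> Bin 2 (now 0.9)
Total bins used = 5

5


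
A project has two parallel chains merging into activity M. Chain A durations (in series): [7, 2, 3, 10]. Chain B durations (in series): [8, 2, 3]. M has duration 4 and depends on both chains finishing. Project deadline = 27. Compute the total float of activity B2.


Forward pass: ES(B2) = sum of predecessors on chain B = 8
EF = ES + duration = 8 + 2 = 10
Backward pass: LF(M) = deadline = 27; LS(M) = 27 - 4 = 23
LF(B2) = LS(M) - sum(successors on chain B) = 23 - 3 = 20
LS = LF - duration = 20 - 2 = 18
Total float = LS - ES = 18 - 8 = 10

10


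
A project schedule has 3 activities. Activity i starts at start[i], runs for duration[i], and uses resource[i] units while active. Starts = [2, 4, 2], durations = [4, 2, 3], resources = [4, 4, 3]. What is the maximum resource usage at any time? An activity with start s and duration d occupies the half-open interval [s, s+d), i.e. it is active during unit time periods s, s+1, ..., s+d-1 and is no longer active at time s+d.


Each activity i is active on [start_i, start_i + duration_i).
Compute total resource usage per time slot:
  t=0: active resources = [], total = 0
  t=1: active resources = [], total = 0
  t=2: active resources = [4, 3], total = 7
  t=3: active resources = [4, 3], total = 7
  t=4: active resources = [4, 4, 3], total = 11
  t=5: active resources = [4, 4], total = 8
Peak resource demand = 11

11


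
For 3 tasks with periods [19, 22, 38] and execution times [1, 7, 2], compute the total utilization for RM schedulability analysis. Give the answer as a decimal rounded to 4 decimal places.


Compute individual utilizations (exact fractions):
  Task 1: C/T = 1/19 (approx. 0.0526)
  Task 2: C/T = 7/22 (approx. 0.3182)
  Task 3: C/T = 2/38 = 1/19 (approx. 0.0526)
Total utilization U = 1/19 + 7/22 + 1/19 = 177/418
Rounded to 4 decimal places: U = 0.4234
RM (Liu & Layland) bound for 3 tasks = 0.779763; compare with U = 177/418 (approx. 0.423445)
U <= bound, so schedulable by RM sufficient condition.

0.4234
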